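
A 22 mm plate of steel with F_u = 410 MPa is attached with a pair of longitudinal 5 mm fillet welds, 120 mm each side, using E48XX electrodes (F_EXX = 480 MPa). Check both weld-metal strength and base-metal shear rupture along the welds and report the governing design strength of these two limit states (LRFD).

φR_n ≈ 183 kN (weld metal governs)

t_e = 0.707 × 5 = 3.535 mm; L = 240 mm.
Weld metal: φR_n = 0.75 × 0.6 × 480 × 3.535 × 240 × 10⁻³ = 183.3 kN.
Base metal (shear rupture): φR_n = 0.75 × 0.6 × 410 × 22 × 240 × 10⁻³ = 974.2 kN.
Governing: weld metal.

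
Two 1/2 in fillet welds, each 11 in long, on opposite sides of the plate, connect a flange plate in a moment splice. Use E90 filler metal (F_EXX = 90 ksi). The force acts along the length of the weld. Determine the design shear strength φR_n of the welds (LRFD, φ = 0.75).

φR_n ≈ 315 kip

Effective throat t_e = 0.707 × 0.5 = 0.3535 in.
Total length L = 22 in; A_we = 0.3535 × 22 = 7.777 in².
F_nw = 0.6 F_EXX = 0.6 × 90 = 54 ksi.
φR_n = 0.75 × 54 × 7.777 = 315 kip.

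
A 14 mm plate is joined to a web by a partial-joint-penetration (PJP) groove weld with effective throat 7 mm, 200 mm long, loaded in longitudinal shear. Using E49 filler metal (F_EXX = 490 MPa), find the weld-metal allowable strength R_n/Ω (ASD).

Effective throat (given) t_e = 7 mm.
A_we = 7 × 200 = 1400 mm².
F_nw = 0.6 F_EXX = 294 MPa.
R_n/Ω = (294 × 1400) / 2.0 × 10⁻³ = 205.8 kN.

R_n/Ω ≈ 206 kN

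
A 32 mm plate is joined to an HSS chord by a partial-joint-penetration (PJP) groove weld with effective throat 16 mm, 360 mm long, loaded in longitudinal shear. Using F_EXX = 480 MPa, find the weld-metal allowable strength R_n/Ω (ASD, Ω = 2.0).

R_n/Ω ≈ 829 kN

Effective throat (given) t_e = 16 mm.
A_we = 16 × 360 = 5760 mm².
F_nw = 0.6 F_EXX = 288 MPa.
R_n/Ω = (288 × 5760) / 2.0 × 10⁻³ = 829.4 kN.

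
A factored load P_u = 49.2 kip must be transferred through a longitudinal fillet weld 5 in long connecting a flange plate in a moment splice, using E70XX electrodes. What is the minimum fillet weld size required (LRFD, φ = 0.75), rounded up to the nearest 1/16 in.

w = 1/2 in

E70XX → F_EXX = 70 ksi.
Total weld length L = 5 in.
Required throat t_e = P_u / (φ × 0.6 F_EXX × L) = 49.2 / (0.75 × 0.6 × 70 × 5) = 0.3124 in.
Required leg w = t_e / 0.707 = 0.4418 in → use 1/2 in.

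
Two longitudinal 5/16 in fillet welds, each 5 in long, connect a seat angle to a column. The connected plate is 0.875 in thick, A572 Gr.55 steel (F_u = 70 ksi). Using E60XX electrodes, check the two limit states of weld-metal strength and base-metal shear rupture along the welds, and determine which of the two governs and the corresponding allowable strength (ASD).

E60XX → F_EXX = 60 ksi.
t_e = 0.707 × 0.3125 = 0.2209 in; L = 10 in.
Weld metal: R_n/Ω = (1/2.0) × 0.6 × 60 × 0.2209 × 10 = 39.77 kips.
Base metal (shear rupture): R_n/Ω = (1/2.0) × 0.6 × 70 × 0.875 × 10 = 183.8 kips.
Governing: weld metal.

R_n/Ω ≈ 39.8 kips (weld metal governs)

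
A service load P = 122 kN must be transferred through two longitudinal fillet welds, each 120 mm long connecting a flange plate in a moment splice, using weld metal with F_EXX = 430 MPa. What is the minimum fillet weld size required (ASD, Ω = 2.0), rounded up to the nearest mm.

w = 6 mm

Total weld length L = 240 mm.
Required throat t_e = P × Ω / (0.6 F_EXX × L) = 122 × 2.0 / (0.6 × 430 × 240 × 10⁻³) = 3.941 mm.
Required leg w = t_e / 0.707 = 5.574 mm → use 6 mm.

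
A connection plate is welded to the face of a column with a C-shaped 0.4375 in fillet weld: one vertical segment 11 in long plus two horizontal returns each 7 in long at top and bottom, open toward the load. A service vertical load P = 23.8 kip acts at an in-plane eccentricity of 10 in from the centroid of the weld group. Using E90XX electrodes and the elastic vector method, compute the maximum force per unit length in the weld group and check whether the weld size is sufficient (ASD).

f_max ≈ 3.38 kip/in; adequate

E90XX → F_EXX = 90 ksi.
Total weld length L_w = 25 in. Treat welds as unit-width lines.
Centroid: x̄ = 2×7×3.5 / 25 = 1.96 in from the vertical weld.
Polar moment about centroid: J = I_x + I_y = [11³/12 + 2×7×5.5²] + [11×1.96² + 2(7³/12 + 7×1.54²)] = 667 in³.
Direct shear f_v = P/L_w = 23.8 / 25 = 0.952 kip/in (vertical).
Torsion M = P·e = 23.8 × 10 = 238 kip·in.
Critical point at (x, y) = (5.04, 5.5) from centroid. f_tx = M·y/J = 1.962 kip/in; f_ty = M·x/J = 1.798 kip/in.
Resultant f_max = √[f_tx² + (f_v + f_ty)²] = √[1.962² + (0.952 + 1.798)²] = 3.379 kip/in.
Capacity per unit length: r_n/Ω = (1/2.0) × 0.6 × 90 × (0.707 × 0.4375) = 8.351 kip/in.
3.379 ≤ 8.351 → adequate.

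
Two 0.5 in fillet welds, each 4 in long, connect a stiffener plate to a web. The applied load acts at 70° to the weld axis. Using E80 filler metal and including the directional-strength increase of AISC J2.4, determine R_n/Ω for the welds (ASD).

E80XX → F_EXX = 80 ksi.
t_e = 0.707 × 0.5 = 0.3535 in; A_we = 0.3535 × 8 = 2.828 in².
Directional factor: 1.0 + 0.5 sin^1.5(70°) = 1.455.
F_nw = 0.6 × 80 × 1.455 = 69.86 ksi.
R_n/Ω = (69.86 × 2.828) / 2.0 = 98.78 kips.

R_n/Ω ≈ 98.8 kips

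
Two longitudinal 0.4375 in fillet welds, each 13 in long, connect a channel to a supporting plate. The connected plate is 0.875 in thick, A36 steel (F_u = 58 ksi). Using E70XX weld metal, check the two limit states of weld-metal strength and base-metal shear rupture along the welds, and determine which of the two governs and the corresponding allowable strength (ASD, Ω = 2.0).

E70XX → F_EXX = 70 ksi.
t_e = 0.707 × 0.4375 = 0.3093 in; L = 26 in.
Weld metal: R_n/Ω = (1/2.0) × 0.6 × 70 × 0.3093 × 26 = 168.9 kips.
Base metal (shear rupture): R_n/Ω = (1/2.0) × 0.6 × 58 × 0.875 × 26 = 395.8 kips.
Governing: weld metal.

R_n/Ω ≈ 169 kips (weld metal governs)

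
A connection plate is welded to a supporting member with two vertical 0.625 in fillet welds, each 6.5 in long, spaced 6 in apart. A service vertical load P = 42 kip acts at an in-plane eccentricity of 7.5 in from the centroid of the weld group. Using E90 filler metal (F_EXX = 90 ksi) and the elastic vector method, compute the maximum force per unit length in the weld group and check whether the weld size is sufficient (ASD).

f_max ≈ 11 kip/in; adequate

Total weld length L_w = 13 in. Treat welds as unit-width lines.
Polar moment about centroid: J = 2[d³/12 + d(b/2)²] = 2[6.5³/12 + 6.5×3²] = 162.8 in³.
Direct shear f_v = P/L_w = 42 / 13 = 3.231 kip/in (vertical).
Torsion M = P·e = 42 × 7.5 = 315 kip·in.
Critical point at (x, y) = (3, 3.25) from centroid. f_tx = M·y/J = 6.29 kip/in; f_ty = M·x/J = 5.806 kip/in.
Resultant f_max = √[f_tx² + (f_v + f_ty)²] = √[6.29² + (3.231 + 5.806)²] = 11.01 kip/in.
Capacity per unit length: r_n/Ω = (1/2.0) × 0.6 × 90 × (0.707 × 0.625) = 11.93 kip/in.
11.01 ≤ 11.93 → adequate.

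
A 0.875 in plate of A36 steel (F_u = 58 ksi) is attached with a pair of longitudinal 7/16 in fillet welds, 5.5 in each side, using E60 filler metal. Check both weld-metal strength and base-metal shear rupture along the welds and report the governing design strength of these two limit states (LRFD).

φR_n ≈ 91.9 kips (weld metal governs)

E60XX → F_EXX = 60 ksi.
t_e = 0.707 × 0.4375 = 0.3093 in; L = 11 in.
Weld metal: φR_n = 0.75 × 0.6 × 60 × 0.3093 × 11 = 91.87 kips.
Base metal (shear rupture): φR_n = 0.75 × 0.6 × 58 × 0.875 × 11 = 251.2 kips.
Governing: weld metal.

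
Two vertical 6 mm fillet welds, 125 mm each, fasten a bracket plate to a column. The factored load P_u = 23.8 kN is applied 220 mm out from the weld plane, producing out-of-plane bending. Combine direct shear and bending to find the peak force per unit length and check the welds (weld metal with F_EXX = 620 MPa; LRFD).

f_max ≈ 1010 N/mm; adequate

L_w = 2 × 125 = 250 mm; section modulus (unit throat) S = 2 × L²/6 = 5208 mm².
Direct shear f_v = P/L_w = 23.8×10³/250 = 95.2 N/mm.
Moment M = P × e = 23.8×10³ × 220 = 5236000 N·mm; bending f_b = M/S = 1005 N/mm.
f_max = √(f_v² + f_b²) = √(95.2² + 1005²) = 1010 N/mm.
φr_n = 0.75 × 0.6 × 620 × (0.707 × 6) = 1184 N/mm → adequate.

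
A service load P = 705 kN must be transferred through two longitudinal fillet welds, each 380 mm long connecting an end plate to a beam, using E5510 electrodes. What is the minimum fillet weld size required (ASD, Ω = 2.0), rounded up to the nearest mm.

w = 8 mm

E55XX → F_EXX = 550 MPa.
Total weld length L = 760 mm.
Required throat t_e = P × Ω / (0.6 F_EXX × L) = 705 × 2.0 / (0.6 × 550 × 760 × 10⁻³) = 5.622 mm.
Required leg w = t_e / 0.707 = 7.952 mm → use 8 mm.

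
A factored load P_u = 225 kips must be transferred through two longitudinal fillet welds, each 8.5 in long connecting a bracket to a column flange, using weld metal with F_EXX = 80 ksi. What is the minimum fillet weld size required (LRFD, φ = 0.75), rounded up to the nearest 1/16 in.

w = 9/16 in

Total weld length L = 17 in.
Required throat t_e = P_u / (φ × 0.6 F_EXX × L) = 225 / (0.75 × 0.6 × 80 × 17) = 0.3676 in.
Required leg w = t_e / 0.707 = 0.52 in → use 9/16 in.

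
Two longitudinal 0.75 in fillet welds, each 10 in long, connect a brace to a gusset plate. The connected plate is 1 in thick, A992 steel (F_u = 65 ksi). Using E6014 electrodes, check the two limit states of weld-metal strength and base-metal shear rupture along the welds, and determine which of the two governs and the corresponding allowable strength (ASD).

E60XX → F_EXX = 60 ksi.
t_e = 0.707 × 0.75 = 0.5302 in; L = 20 in.
Weld metal: R_n/Ω = (1/2.0) × 0.6 × 60 × 0.5302 × 20 = 190.9 kips.
Base metal (shear rupture): R_n/Ω = (1/2.0) × 0.6 × 65 × 1 × 20 = 390 kips.
Governing: weld metal.

R_n/Ω ≈ 191 kips (weld metal governs)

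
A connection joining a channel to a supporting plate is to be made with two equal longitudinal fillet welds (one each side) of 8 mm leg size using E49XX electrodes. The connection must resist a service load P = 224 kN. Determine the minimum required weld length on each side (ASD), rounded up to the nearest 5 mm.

E49XX → F_EXX = 490 MPa.
Throat t_e = 0.707 × 8 = 5.656 mm.
r_n/Ω = (0.6 × 490 × 5.656) / 2.0 = 831.4 N/mm = 0.8314 kN/mm.
L_req = P / (r_n/Ω) = 224 / 0.8314 = 269.4 mm total.
Per side: 269.4 / 2 = 134.7 mm.
Round up → use L = 135 mm on each side.

L = 135 mm on each side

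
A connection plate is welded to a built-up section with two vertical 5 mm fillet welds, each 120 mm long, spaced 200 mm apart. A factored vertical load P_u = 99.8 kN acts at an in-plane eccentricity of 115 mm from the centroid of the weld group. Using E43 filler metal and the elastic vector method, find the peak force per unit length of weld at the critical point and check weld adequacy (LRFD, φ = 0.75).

f_max ≈ 881 N/mm; NOT adequate

E43XX → F_EXX = 430 MPa.
Total weld length L_w = 240 mm. Treat welds as unit-width lines.
Polar moment about centroid: J = 2[d³/12 + d(b/2)²] = 2[120³/12 + 120×100²] = 2688000 mm³.
Direct shear f_v = P/L_w = 99.8×10³ / 240 = 415.8 N/mm (vertical).
Torsion M = P·e = 99.8×10³ × 115 = 11477000 N·mm.
Critical point at (x, y) = (100, 60) from centroid. f_tx = M·y/J = 256.2 N/mm; f_ty = M·x/J = 427 N/mm.
Resultant f_max = √[f_tx² + (f_v + f_ty)²] = √[256.2² + (415.8 + 427)²] = 880.9 N/mm.
Capacity per unit length: φr_n = 0.75 × 0.6 × 430 × (0.707 × 5) = 684 N/mm.
880.9 > 684 → NOT adequate.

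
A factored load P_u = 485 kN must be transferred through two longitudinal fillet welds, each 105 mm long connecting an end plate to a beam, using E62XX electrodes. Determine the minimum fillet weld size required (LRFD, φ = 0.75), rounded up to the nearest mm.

E62XX → F_EXX = 620 MPa.
Total weld length L = 210 mm.
Required throat t_e = P_u / (φ × 0.6 F_EXX × L) = 485 / (0.75 × 0.6 × 620 × 210 × 10⁻³) = 8.278 mm.
Required leg w = t_e / 0.707 = 11.71 mm → use 12 mm.

w = 12 mm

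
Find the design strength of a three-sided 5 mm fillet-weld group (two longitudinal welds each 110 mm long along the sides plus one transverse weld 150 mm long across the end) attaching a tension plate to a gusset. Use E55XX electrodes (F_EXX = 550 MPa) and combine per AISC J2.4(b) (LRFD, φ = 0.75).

t_e = 0.707 × 5 = 3.535 mm.
R_nwl = 0.6 × 550 × 3.535 × 220 × 10⁻³ = 256.6 kN (longitudinal, 2 welds).
R_nwt = 0.6 × 550 × 3.535 × 150 × 10⁻³ = 175 kN (transverse, base value).
(i) R_nwl + R_nwt = 431.6 kN; (ii) 0.85 R_nwl + 1.5 R_nwt = 480.6 kN.
R_n = max = 480.6 kN [governs: (ii)]; φR_n = 360.5 kN.

φR_n ≈ 360 kN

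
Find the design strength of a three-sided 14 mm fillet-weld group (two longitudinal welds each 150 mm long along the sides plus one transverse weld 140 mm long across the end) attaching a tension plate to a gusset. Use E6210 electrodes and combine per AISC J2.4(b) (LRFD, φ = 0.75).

E62XX → F_EXX = 620 MPa.
t_e = 0.707 × 14 = 9.898 mm.
R_nwl = 0.6 × 620 × 9.898 × 300 × 10⁻³ = 1105 kN (longitudinal, 2 welds).
R_nwt = 0.6 × 620 × 9.898 × 140 × 10⁻³ = 515.5 kN (transverse, base value).
(i) R_nwl + R_nwt = 1620 kN; (ii) 0.85 R_nwl + 1.5 R_nwt = 1712 kN.
R_n = max = 1712 kN [governs: (ii)]; φR_n = 1284 kN.

φR_n ≈ 1280 kN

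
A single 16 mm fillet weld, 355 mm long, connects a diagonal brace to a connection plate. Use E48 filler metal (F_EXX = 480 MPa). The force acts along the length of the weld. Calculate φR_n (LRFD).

Effective throat t_e = 0.707 × 16 = 11.31 mm.
Total length L = 355 mm; A_we = 11.31 × 355 = 4016 mm².
F_nw = 0.6 F_EXX = 0.6 × 480 = 288 MPa.
φR_n = 0.75 × 288 × 4016 × 10⁻³ = 867.4 kN.

φR_n ≈ 867 kN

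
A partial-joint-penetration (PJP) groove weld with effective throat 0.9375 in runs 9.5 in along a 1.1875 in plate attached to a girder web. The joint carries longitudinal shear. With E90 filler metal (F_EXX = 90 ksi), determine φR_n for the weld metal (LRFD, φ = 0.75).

Effective throat (given) t_e = 0.9375 in.
A_we = 0.9375 × 9.5 = 8.906 in².
F_nw = 0.6 F_EXX = 54 ksi.
φR_n = 0.75 × 54 × 8.906 = 360.7 kip.

φR_n ≈ 361 kip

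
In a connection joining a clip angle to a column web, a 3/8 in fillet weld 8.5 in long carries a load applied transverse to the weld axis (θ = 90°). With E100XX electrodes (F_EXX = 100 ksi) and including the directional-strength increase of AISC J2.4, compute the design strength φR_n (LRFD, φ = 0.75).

t_e = 0.707 × 0.375 = 0.2651 in; A_we = 0.2651 × 8.5 = 2.254 in².
Directional factor: 1.0 + 0.5 sin^1.5(90°) = 1.5.
F_nw = 0.6 × 100 × 1.5 = 90 ksi.
φR_n = 0.75 × 90 × 2.254 = 152.1 kip.

φR_n ≈ 152 kip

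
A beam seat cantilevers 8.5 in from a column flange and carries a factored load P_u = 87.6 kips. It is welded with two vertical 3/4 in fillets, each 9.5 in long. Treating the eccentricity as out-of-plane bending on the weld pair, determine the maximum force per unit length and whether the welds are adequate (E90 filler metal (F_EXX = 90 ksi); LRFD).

L_w = 2 × 9.5 = 19 in; section modulus (unit throat) S = 2 × L²/6 = 30.08 in².
Direct shear f_v = P/L_w = 87.6/19 = 4.611 kip/in.
Moment M = P × e = 87.6 × 8.5 = 744.6 kip·in; bending f_b = M/S = 24.75 kip/in.
f_max = √(f_v² + f_b²) = √(4.611² + 24.75²) = 25.18 kip/in.
φr_n = 0.75 × 0.6 × 90 × (0.707 × 0.75) = 21.48 kip/in → NOT adequate.

f_max ≈ 25.2 kip/in; NOT adequate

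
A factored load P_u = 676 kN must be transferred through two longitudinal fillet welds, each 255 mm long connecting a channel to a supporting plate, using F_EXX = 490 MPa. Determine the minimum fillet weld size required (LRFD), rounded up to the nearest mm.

w = 9 mm

Total weld length L = 510 mm.
Required throat t_e = P_u / (φ × 0.6 F_EXX × L) = 676 / (0.75 × 0.6 × 490 × 510 × 10⁻³) = 6.011 mm.
Required leg w = t_e / 0.707 = 8.503 mm → use 9 mm.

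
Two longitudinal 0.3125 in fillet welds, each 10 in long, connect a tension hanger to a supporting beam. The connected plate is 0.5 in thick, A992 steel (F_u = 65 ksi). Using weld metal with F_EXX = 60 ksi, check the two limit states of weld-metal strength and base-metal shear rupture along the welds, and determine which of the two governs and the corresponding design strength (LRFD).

t_e = 0.707 × 0.3125 = 0.2209 in; L = 20 in.
Weld metal: φR_n = 0.75 × 0.6 × 60 × 0.2209 × 20 = 119.3 kip.
Base metal (shear rupture): φR_n = 0.75 × 0.6 × 65 × 0.5 × 20 = 292.5 kip.
Governing: weld metal.

φR_n ≈ 119 kip (weld metal governs)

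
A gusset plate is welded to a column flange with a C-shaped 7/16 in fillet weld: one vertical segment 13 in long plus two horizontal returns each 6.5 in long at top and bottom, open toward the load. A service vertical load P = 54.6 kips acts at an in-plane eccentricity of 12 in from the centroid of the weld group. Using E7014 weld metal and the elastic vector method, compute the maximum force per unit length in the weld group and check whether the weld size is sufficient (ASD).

E70XX → F_EXX = 70 ksi.
Total weld length L_w = 26 in. Treat welds as unit-width lines.
Centroid: x̄ = 2×6.5×3.25 / 26 = 1.625 in from the vertical weld.
Polar moment about centroid: J = I_x + I_y = [13³/12 + 2×6.5×6.5²] + [13×1.625² + 2(6.5³/12 + 6.5×1.625²)] = 846.8 in³.
Direct shear f_v = P/L_w = 54.6 / 26 = 2.1 kip/in (vertical).
Torsion M = P·e = 54.6 × 12 = 655.2 kip·in.
Critical point at (x, y) = (4.875, 6.5) from centroid. f_tx = M·y/J = 5.03 kip/in; f_ty = M·x/J = 3.772 kip/in.
Resultant f_max = √[f_tx² + (f_v + f_ty)²] = √[5.03² + (2.1 + 3.772)²] = 7.732 kip/in.
Capacity per unit length: r_n/Ω = (1/2.0) × 0.6 × 70 × (0.707 × 0.4375) = 6.496 kip/in.
7.732 > 6.496 → NOT adequate.

f_max ≈ 7.73 kip/in; NOT adequate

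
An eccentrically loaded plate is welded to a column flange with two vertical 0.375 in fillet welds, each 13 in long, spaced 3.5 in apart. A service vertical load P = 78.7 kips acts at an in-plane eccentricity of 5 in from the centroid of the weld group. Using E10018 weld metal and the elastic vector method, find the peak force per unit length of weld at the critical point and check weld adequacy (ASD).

E100XX → F_EXX = 100 ksi.
Total weld length L_w = 26 in. Treat welds as unit-width lines.
Polar moment about centroid: J = 2[d³/12 + d(b/2)²] = 2[13³/12 + 13×1.75²] = 445.8 in³.
Direct shear f_v = P/L_w = 78.7 / 26 = 3.027 kip/in (vertical).
Torsion M = P·e = 78.7 × 5 = 393.5 kip·in.
Critical point at (x, y) = (1.75, 6.5) from centroid. f_tx = M·y/J = 5.738 kip/in; f_ty = M·x/J = 1.545 kip/in.
Resultant f_max = √[f_tx² + (f_v + f_ty)²] = √[5.738² + (3.027 + 1.545)²] = 7.336 kip/in.
Capacity per unit length: r_n/Ω = (1/2.0) × 0.6 × 100 × (0.707 × 0.375) = 7.954 kip/in.
7.336 ≤ 7.954 → adequate.

f_max ≈ 7.34 kip/in; adequate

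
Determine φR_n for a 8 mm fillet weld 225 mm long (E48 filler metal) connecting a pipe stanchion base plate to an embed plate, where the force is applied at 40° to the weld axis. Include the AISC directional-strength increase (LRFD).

φR_n ≈ 346 kN

E48XX → F_EXX = 480 MPa.
t_e = 0.707 × 8 = 5.656 mm; A_we = 5.656 × 225 = 1273 mm².
Directional factor: 1.0 + 0.5 sin^1.5(40°) = 1.258.
F_nw = 0.6 × 480 × 1.258 = 362.2 MPa.
φR_n = 0.75 × 362.2 × 1273 × 10⁻³ = 345.7 kN.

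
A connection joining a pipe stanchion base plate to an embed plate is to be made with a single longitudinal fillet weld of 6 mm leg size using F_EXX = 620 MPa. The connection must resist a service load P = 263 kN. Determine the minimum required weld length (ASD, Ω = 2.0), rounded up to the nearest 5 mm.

L = 335 mm

Throat t_e = 0.707 × 6 = 4.242 mm.
r_n/Ω = (0.6 × 620 × 4.242) / 2.0 = 789 N/mm = 0.789 kN/mm.
L_req = P / (r_n/Ω) = 263 / 0.789 = 333.3 mm total.
Round up → use L = 335 mm.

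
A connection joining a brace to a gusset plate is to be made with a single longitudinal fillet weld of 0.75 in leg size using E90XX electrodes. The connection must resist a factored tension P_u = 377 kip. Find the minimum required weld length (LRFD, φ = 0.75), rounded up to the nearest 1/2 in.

L = 18 in

E90XX → F_EXX = 90 ksi.
Throat t_e = 0.707 × 0.75 = 0.5302 in.
φr_n = 0.75 × 0.6 × 90 × 0.5302 = 21.48 kip/in.
L_req = P_u / φr_n = 377 / 21.48 = 17.56 in total.
Round up → use L = 18 in.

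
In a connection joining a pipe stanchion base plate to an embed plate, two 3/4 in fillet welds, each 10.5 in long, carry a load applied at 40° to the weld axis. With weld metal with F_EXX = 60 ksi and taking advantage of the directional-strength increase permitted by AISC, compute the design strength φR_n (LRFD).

t_e = 0.707 × 0.75 = 0.5302 in; A_we = 0.5302 × 21 = 11.14 in².
Directional factor: 1.0 + 0.5 sin^1.5(40°) = 1.258.
F_nw = 0.6 × 60 × 1.258 = 45.28 ksi.
φR_n = 0.75 × 45.28 × 11.14 = 378.1 kips.

φR_n ≈ 378 kips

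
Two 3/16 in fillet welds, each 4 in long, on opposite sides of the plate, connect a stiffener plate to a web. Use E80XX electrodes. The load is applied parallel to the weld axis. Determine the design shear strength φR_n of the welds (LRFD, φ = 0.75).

φR_n ≈ 38.2 kip

E80XX → F_EXX = 80 ksi.
Effective throat t_e = 0.707 × 0.1875 = 0.1326 in.
Total length L = 8 in; A_we = 0.1326 × 8 = 1.06 in².
F_nw = 0.6 F_EXX = 0.6 × 80 = 48 ksi.
φR_n = 0.75 × 48 × 1.06 = 38.18 kip.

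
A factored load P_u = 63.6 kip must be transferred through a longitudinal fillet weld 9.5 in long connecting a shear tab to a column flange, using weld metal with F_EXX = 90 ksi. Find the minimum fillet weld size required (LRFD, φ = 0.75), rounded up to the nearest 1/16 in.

w = 1/4 in

Total weld length L = 9.5 in.
Required throat t_e = P_u / (φ × 0.6 F_EXX × L) = 63.6 / (0.75 × 0.6 × 90 × 9.5) = 0.1653 in.
Required leg w = t_e / 0.707 = 0.2338 in → use 1/4 in.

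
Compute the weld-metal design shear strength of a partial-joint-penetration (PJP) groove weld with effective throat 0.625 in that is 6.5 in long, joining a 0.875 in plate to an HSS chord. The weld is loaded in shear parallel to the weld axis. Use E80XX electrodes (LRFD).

φR_n ≈ 146 kip

E80XX → F_EXX = 80 ksi.
Effective throat (given) t_e = 0.625 in.
A_we = 0.625 × 6.5 = 4.062 in².
F_nw = 0.6 F_EXX = 48 ksi.
φR_n = 0.75 × 48 × 4.062 = 146.2 kip.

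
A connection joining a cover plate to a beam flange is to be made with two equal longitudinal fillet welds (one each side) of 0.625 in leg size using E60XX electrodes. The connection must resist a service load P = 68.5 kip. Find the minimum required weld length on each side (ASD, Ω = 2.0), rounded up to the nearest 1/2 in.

L = 4.5 in on each side

E60XX → F_EXX = 60 ksi.
Throat t_e = 0.707 × 0.625 = 0.4419 in.
r_n/Ω = (0.6 × 60 × 0.4419) / 2.0 = 7.954 kip/in.
L_req = P / (r_n/Ω) = 68.5 / 7.954 = 8.612 in total.
Per side: 8.612 / 2 = 4.306 in.
Round up → use L = 4.5 in on each side.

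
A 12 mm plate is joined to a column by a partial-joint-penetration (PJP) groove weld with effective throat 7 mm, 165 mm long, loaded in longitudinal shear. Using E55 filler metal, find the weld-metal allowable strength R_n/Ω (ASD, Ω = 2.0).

R_n/Ω ≈ 191 kN

E55XX → F_EXX = 550 MPa.
Effective throat (given) t_e = 7 mm.
A_we = 7 × 165 = 1155 mm².
F_nw = 0.6 F_EXX = 330 MPa.
R_n/Ω = (330 × 1155) / 2.0 × 10⁻³ = 190.6 kN.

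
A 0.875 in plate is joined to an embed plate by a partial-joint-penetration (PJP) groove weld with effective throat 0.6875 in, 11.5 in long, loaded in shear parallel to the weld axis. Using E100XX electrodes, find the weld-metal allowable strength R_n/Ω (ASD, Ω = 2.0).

E100XX → F_EXX = 100 ksi.
Effective throat (given) t_e = 0.6875 in.
A_we = 0.6875 × 11.5 = 7.906 in².
F_nw = 0.6 F_EXX = 60 ksi.
R_n/Ω = (60 × 7.906) / 2.0 = 237.2 kips.

R_n/Ω ≈ 237 kips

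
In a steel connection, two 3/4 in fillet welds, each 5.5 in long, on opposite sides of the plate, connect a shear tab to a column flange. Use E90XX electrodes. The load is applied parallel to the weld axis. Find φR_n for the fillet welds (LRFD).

E90XX → F_EXX = 90 ksi.
Effective throat t_e = 0.707 × 0.75 = 0.5302 in.
Total length L = 11 in; A_we = 0.5302 × 11 = 5.833 in².
F_nw = 0.6 F_EXX = 0.6 × 90 = 54 ksi.
φR_n = 0.75 × 54 × 5.833 = 236.2 kip.

φR_n ≈ 236 kip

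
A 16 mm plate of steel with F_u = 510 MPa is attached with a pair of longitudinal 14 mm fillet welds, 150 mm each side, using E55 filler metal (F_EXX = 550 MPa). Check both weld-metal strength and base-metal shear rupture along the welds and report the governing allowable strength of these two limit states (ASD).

t_e = 0.707 × 14 = 9.898 mm; L = 300 mm.
Weld metal: R_n/Ω = (1/2.0) × 0.6 × 550 × 9.898 × 300 × 10⁻³ = 490 kN.
Base metal (shear rupture): R_n/Ω = (1/2.0) × 0.6 × 510 × 16 × 300 × 10⁻³ = 734.4 kN.
Governing: weld metal.

R_n/Ω ≈ 490 kN (weld metal governs)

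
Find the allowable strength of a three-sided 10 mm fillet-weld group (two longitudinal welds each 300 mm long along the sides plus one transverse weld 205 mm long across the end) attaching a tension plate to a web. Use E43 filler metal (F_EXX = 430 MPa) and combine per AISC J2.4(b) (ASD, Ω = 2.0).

t_e = 0.707 × 10 = 7.07 mm.
R_nwl = 0.6 × 430 × 7.07 × 600 × 10⁻³ = 1094 kN (longitudinal, 2 welds).
R_nwt = 0.6 × 430 × 7.07 × 205 × 10⁻³ = 373.9 kN (transverse, base value).
(i) R_nwl + R_nwt = 1468 kN; (ii) 0.85 R_nwl + 1.5 R_nwt = 1491 kN.
R_n = max = 1491 kN [governs: (ii)]; R_n/Ω = 745.6 kN.

R_n/Ω ≈ 746 kN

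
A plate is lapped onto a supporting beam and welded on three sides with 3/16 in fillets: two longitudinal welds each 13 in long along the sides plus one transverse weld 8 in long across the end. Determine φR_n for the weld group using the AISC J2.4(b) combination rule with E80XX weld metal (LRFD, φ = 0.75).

E80XX → F_EXX = 80 ksi.
t_e = 0.707 × 0.1875 = 0.1326 in.
R_nwl = 0.6 × 80 × 0.1326 × 26 = 165.4 kips (longitudinal, 2 welds).
R_nwt = 0.6 × 80 × 0.1326 × 8 = 50.9 kips (transverse, base value).
(i) R_nwl + R_nwt = 216.3 kips; (ii) 0.85 R_nwl + 1.5 R_nwt = 217 kips.
R_n = max = 217 kips [governs: (ii)]; φR_n = 162.7 kips.

φR_n ≈ 163 kips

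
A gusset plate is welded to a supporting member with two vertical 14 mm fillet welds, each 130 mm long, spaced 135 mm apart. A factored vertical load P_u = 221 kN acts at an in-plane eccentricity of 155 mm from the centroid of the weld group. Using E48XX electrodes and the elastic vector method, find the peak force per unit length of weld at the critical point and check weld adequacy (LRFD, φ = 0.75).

E48XX → F_EXX = 480 MPa.
Total weld length L_w = 260 mm. Treat welds as unit-width lines.
Polar moment about centroid: J = 2[d³/12 + d(b/2)²] = 2[130³/12 + 130×67.5²] = 1551000 mm³.
Direct shear f_v = P/L_w = 221×10³ / 260 = 850 N/mm (vertical).
Torsion M = P·e = 221×10³ × 155 = 34255000 N·mm.
Critical point at (x, y) = (67.5, 65) from centroid. f_tx = M·y/J = 1436 N/mm; f_ty = M·x/J = 1491 N/mm.
Resultant f_max = √[f_tx² + (f_v + f_ty)²] = √[1436² + (850 + 1491)²] = 2746 N/mm.
Capacity per unit length: φr_n = 0.75 × 0.6 × 480 × (0.707 × 14) = 2138 N/mm.
2746 > 2138 → NOT adequate.

f_max ≈ 2750 N/mm; NOT adequate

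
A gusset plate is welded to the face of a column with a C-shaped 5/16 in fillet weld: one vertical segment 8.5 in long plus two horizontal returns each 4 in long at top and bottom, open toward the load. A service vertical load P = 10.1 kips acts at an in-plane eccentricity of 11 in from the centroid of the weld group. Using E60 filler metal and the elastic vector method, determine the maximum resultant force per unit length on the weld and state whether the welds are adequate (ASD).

E60XX → F_EXX = 60 ksi.
Total weld length L_w = 16.5 in. Treat welds as unit-width lines.
Centroid: x̄ = 2×4×2 / 16.5 = 0.9697 in from the vertical weld.
Polar moment about centroid: J = I_x + I_y = [8.5³/12 + 2×4×4.25²] + [8.5×0.9697² + 2(4³/12 + 4×1.03²)] = 222.8 in³.
Direct shear f_v = P/L_w = 10.1 / 16.5 = 0.6121 kip/in (vertical).
Torsion M = P·e = 10.1 × 11 = 111.1 kip·in.
Critical point at (x, y) = (3.03, 4.25) from centroid. f_tx = M·y/J = 2.119 kip/in; f_ty = M·x/J = 1.511 kip/in.
Resultant f_max = √[f_tx² + (f_v + f_ty)²] = √[2.119² + (0.6121 + 1.511)²] = 3 kip/in.
Capacity per unit length: r_n/Ω = (1/2.0) × 0.6 × 60 × (0.707 × 0.3125) = 3.977 kip/in.
3 ≤ 3.977 → adequate.

f_max ≈ 3 kip/in; adequate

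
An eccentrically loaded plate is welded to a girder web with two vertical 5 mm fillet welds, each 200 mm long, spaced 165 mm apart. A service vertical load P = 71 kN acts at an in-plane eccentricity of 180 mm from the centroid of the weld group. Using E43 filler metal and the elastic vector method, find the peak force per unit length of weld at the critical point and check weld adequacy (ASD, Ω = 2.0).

f_max ≈ 539 N/mm; NOT adequate

E43XX → F_EXX = 430 MPa.
Total weld length L_w = 400 mm. Treat welds as unit-width lines.
Polar moment about centroid: J = 2[d³/12 + d(b/2)²] = 2[200³/12 + 200×82.5²] = 4056000 mm³.
Direct shear f_v = P/L_w = 71×10³ / 400 = 177.5 N/mm (vertical).
Torsion M = P·e = 71×10³ × 180 = 12780000 N·mm.
Critical point at (x, y) = (82.5, 100) from centroid. f_tx = M·y/J = 315.1 N/mm; f_ty = M·x/J = 260 N/mm.
Resultant f_max = √[f_tx² + (f_v + f_ty)²] = √[315.1² + (177.5 + 260)²] = 539.1 N/mm.
Capacity per unit length: r_n/Ω = (1/2.0) × 0.6 × 430 × (0.707 × 5) = 456 N/mm.
539.1 > 456 → NOT adequate.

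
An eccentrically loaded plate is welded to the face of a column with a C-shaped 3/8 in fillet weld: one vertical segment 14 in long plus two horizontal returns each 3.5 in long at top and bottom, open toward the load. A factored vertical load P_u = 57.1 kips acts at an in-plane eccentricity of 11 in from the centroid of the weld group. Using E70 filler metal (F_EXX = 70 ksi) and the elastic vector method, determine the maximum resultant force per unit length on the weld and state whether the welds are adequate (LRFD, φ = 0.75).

Total weld length L_w = 21 in. Treat welds as unit-width lines.
Centroid: x̄ = 2×3.5×1.75 / 21 = 0.5833 in from the vertical weld.
Polar moment about centroid: J = I_x + I_y = [14³/12 + 2×3.5×7²] + [14×0.5833² + 2(3.5³/12 + 3.5×1.167²)] = 593.1 in³.
Direct shear f_v = P/L_w = 57.1 / 21 = 2.719 kip/in (vertical).
Torsion M = P·e = 57.1 × 11 = 628.1 kip·in.
Critical point at (x, y) = (2.917, 7) from centroid. f_tx = M·y/J = 7.413 kip/in; f_ty = M·x/J = 3.089 kip/in.
Resultant f_max = √[f_tx² + (f_v + f_ty)²] = √[7.413² + (2.719 + 3.089)²] = 9.417 kip/in.
Capacity per unit length: φr_n = 0.75 × 0.6 × 70 × (0.707 × 0.375) = 8.351 kip/in.
9.417 > 8.351 → NOT adequate.

f_max ≈ 9.42 kip/in; NOT adequate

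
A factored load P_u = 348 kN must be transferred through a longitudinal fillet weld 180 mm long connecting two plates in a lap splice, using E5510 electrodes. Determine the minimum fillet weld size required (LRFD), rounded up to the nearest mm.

w = 12 mm

E55XX → F_EXX = 550 MPa.
Total weld length L = 180 mm.
Required throat t_e = P_u / (φ × 0.6 F_EXX × L) = 348 / (0.75 × 0.6 × 550 × 180 × 10⁻³) = 7.811 mm.
Required leg w = t_e / 0.707 = 11.05 mm → use 12 mm.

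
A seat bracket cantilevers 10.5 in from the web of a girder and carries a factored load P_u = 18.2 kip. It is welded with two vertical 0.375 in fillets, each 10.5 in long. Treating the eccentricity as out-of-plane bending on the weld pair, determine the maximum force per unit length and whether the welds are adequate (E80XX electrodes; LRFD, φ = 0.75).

E80XX → F_EXX = 80 ksi.
L_w = 2 × 10.5 = 21 in; section modulus (unit throat) S = 2 × L²/6 = 36.75 in².
Direct shear f_v = P/L_w = 18.2/21 = 0.8667 kip/in.
Moment M = P × e = 18.2 × 10.5 = 191.1 kip·in; bending f_b = M/S = 5.2 kip/in.
f_max = √(f_v² + f_b²) = √(0.8667² + 5.2²) = 5.272 kip/in.
φr_n = 0.75 × 0.6 × 80 × (0.707 × 0.375) = 9.544 kip/in → adequate.

f_max ≈ 5.27 kip/in; adequate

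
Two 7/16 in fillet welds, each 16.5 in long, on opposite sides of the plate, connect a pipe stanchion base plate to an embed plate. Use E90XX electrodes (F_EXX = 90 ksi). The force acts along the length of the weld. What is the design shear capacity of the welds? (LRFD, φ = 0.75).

φR_n ≈ 413 kips

Effective throat t_e = 0.707 × 0.4375 = 0.3093 in.
Total length L = 33 in; A_we = 0.3093 × 33 = 10.21 in².
F_nw = 0.6 F_EXX = 0.6 × 90 = 54 ksi.
φR_n = 0.75 × 54 × 10.21 = 413.4 kips.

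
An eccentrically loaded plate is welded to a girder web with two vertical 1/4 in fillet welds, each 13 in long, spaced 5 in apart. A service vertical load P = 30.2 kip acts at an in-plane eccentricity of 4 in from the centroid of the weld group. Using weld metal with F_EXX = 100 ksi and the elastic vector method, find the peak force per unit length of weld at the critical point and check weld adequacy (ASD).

Total weld length L_w = 26 in. Treat welds as unit-width lines.
Polar moment about centroid: J = 2[d³/12 + d(b/2)²] = 2[13³/12 + 13×2.5²] = 528.7 in³.
Direct shear f_v = P/L_w = 30.2 / 26 = 1.162 kip/in (vertical).
Torsion M = P·e = 30.2 × 4 = 120.8 kip·in.
Critical point at (x, y) = (2.5, 6.5) from centroid. f_tx = M·y/J = 1.485 kip/in; f_ty = M·x/J = 0.5712 kip/in.
Resultant f_max = √[f_tx² + (f_v + f_ty)²] = √[1.485² + (1.162 + 0.5712)²] = 2.282 kip/in.
Capacity per unit length: r_n/Ω = (1/2.0) × 0.6 × 100 × (0.707 × 0.25) = 5.302 kip/in.
2.282 ≤ 5.302 → adequate.

f_max ≈ 2.28 kip/in; adequate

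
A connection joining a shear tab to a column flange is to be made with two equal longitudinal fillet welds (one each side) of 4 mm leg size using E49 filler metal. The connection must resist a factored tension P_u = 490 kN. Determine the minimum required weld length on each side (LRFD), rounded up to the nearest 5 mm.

L = 395 mm on each side

E49XX → F_EXX = 490 MPa.
Throat t_e = 0.707 × 4 = 2.828 mm.
φr_n = 0.75 × 0.6 × 490 × 2.828 × 10⁻³ = 0.6236 kN/mm.
L_req = P_u / φr_n = 490 / 0.6236 = 785.8 mm total.
Per side: 785.8 / 2 = 392.9 mm.
Round up → use L = 395 mm on each side.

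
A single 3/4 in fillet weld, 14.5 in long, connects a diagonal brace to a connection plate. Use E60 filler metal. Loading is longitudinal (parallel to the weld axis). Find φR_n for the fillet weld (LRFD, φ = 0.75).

E60XX → F_EXX = 60 ksi.
Effective throat t_e = 0.707 × 0.75 = 0.5302 in.
Total length L = 14.5 in; A_we = 0.5302 × 14.5 = 7.689 in².
F_nw = 0.6 F_EXX = 0.6 × 60 = 36 ksi.
φR_n = 0.75 × 36 × 7.689 = 207.6 kip.

φR_n ≈ 208 kip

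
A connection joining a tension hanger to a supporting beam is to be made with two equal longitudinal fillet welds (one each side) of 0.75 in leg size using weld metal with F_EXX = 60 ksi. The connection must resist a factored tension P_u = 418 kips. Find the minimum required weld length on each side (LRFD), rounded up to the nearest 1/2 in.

Throat t_e = 0.707 × 0.75 = 0.5302 in.
φr_n = 0.75 × 0.6 × 60 × 0.5302 = 14.32 kips/in.
L_req = P_u / φr_n = 418 / 14.32 = 29.2 in total.
Per side: 29.2 / 2 = 14.6 in.
Round up → use L = 15 in on each side.

L = 15 in on each side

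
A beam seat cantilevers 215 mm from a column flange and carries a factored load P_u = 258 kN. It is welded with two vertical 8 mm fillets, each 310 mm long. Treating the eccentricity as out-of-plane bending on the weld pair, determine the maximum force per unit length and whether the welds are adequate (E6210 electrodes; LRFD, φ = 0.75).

E62XX → F_EXX = 620 MPa.
L_w = 2 × 310 = 620 mm; section modulus (unit throat) S = 2 × L²/6 = 32030 mm².
Direct shear f_v = P/L_w = 258×10³/620 = 416.1 N/mm.
Moment M = P × e = 258×10³ × 215 = 55470000 N·mm; bending f_b = M/S = 1732 N/mm.
f_max = √(f_v² + f_b²) = √(416.1² + 1732²) = 1781 N/mm.
φr_n = 0.75 × 0.6 × 620 × (0.707 × 8) = 1578 N/mm → NOT adequate.

f_max ≈ 1780 N/mm; NOT adequate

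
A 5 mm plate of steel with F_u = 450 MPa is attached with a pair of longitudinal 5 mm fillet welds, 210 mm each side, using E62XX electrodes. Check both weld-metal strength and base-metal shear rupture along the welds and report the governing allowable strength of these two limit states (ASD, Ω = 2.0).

R_n/Ω ≈ 276 kN (weld metal governs)

E62XX → F_EXX = 620 MPa.
t_e = 0.707 × 5 = 3.535 mm; L = 420 mm.
Weld metal: R_n/Ω = (1/2.0) × 0.6 × 620 × 3.535 × 420 × 10⁻³ = 276.2 kN.
Base metal (shear rupture): R_n/Ω = (1/2.0) × 0.6 × 450 × 5 × 420 × 10⁻³ = 283.5 kN.
Governing: weld metal.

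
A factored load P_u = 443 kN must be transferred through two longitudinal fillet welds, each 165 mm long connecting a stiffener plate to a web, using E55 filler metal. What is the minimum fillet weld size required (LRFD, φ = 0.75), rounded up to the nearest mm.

E55XX → F_EXX = 550 MPa.
Total weld length L = 330 mm.
Required throat t_e = P_u / (φ × 0.6 F_EXX × L) = 443 / (0.75 × 0.6 × 550 × 330 × 10⁻³) = 5.424 mm.
Required leg w = t_e / 0.707 = 7.672 mm → use 8 mm.

w = 8 mm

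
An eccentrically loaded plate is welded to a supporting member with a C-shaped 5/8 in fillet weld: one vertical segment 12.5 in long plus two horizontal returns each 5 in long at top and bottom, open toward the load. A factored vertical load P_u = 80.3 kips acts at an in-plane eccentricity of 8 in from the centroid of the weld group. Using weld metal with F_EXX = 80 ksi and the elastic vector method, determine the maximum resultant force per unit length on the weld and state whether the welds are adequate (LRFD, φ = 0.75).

Total weld length L_w = 22.5 in. Treat welds as unit-width lines.
Centroid: x̄ = 2×5×2.5 / 22.5 = 1.111 in from the vertical weld.
Polar moment about centroid: J = I_x + I_y = [12.5³/12 + 2×5×6.25²] + [12.5×1.111² + 2(5³/12 + 5×1.389²)] = 608.9 in³.
Direct shear f_v = P/L_w = 80.3 / 22.5 = 3.569 kip/in (vertical).
Torsion M = P·e = 80.3 × 8 = 642.4 kip·in.
Critical point at (x, y) = (3.889, 6.25) from centroid. f_tx = M·y/J = 6.593 kip/in; f_ty = M·x/J = 4.103 kip/in.
Resultant f_max = √[f_tx² + (f_v + f_ty)²] = √[6.593² + (3.569 + 4.103)²] = 10.12 kip/in.
Capacity per unit length: φr_n = 0.75 × 0.6 × 80 × (0.707 × 0.625) = 15.91 kip/in.
10.12 ≤ 15.91 → adequate.

f_max ≈ 10.1 kip/in; adequate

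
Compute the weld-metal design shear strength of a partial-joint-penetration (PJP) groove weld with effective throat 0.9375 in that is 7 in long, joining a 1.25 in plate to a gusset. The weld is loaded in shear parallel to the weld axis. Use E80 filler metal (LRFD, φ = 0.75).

E80XX → F_EXX = 80 ksi.
Effective throat (given) t_e = 0.9375 in.
A_we = 0.9375 × 7 = 6.562 in².
F_nw = 0.6 F_EXX = 48 ksi.
φR_n = 0.75 × 48 × 6.562 = 236.2 kip.

φR_n ≈ 236 kip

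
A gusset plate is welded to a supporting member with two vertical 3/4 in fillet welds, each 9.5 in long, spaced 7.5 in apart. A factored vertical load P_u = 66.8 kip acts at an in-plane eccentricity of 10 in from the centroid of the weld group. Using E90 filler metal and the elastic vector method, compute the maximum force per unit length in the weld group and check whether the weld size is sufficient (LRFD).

f_max ≈ 12.3 kip/in; adequate

E90XX → F_EXX = 90 ksi.
Total weld length L_w = 19 in. Treat welds as unit-width lines.
Polar moment about centroid: J = 2[d³/12 + d(b/2)²] = 2[9.5³/12 + 9.5×3.75²] = 410.1 in³.
Direct shear f_v = P/L_w = 66.8 / 19 = 3.516 kip/in (vertical).
Torsion M = P·e = 66.8 × 10 = 668 kip·in.
Critical point at (x, y) = (3.75, 4.75) from centroid. f_tx = M·y/J = 7.737 kip/in; f_ty = M·x/J = 6.109 kip/in.
Resultant f_max = √[f_tx² + (f_v + f_ty)²] = √[7.737² + (3.516 + 6.109)²] = 12.35 kip/in.
Capacity per unit length: φr_n = 0.75 × 0.6 × 90 × (0.707 × 0.75) = 21.48 kip/in.
12.35 ≤ 21.48 → adequate.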